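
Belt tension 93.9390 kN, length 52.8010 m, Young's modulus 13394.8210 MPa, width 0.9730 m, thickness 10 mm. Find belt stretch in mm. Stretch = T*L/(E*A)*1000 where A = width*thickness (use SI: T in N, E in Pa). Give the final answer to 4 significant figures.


A = 0.9730 * 0.01 = 0.00973 m^2
Stretch = 93.9390*1000 * 52.8010 / (13394.8210e6 * 0.00973) * 1000
Stretch = 38.06 mm


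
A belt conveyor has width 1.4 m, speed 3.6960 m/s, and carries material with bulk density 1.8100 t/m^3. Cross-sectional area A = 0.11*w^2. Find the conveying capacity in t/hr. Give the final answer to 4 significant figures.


A = 0.11 * 1.4^2 = 0.2156 m^2
C = 0.2156 * 3.6960 * 1.8100 * 3600
C = 5192 t/hr


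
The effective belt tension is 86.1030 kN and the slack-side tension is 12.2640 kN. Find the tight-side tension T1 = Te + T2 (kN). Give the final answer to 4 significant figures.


T1 = Te + T2 = 86.1030 + 12.2640
T1 = 98.37 kN


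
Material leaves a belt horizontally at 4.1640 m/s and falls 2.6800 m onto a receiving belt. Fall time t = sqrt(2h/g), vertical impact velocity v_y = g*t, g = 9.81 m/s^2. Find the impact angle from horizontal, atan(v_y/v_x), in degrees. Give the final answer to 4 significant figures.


t = sqrt(2*2.6800/9.81) = 0.739176 s
v_y = 9.81 * 0.739176 = 7.25132 m/s
angle = atan(7.25132 / 4.1640) = 60.13 deg


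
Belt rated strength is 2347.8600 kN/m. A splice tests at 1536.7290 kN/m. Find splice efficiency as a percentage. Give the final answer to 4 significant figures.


Eff = 1536.7290 / 2347.8600 * 100
Eff = 65.45 %


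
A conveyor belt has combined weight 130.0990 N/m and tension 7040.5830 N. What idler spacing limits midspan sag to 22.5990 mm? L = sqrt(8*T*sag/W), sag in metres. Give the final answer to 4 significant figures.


sag = 22.5990/1000 = 0.022599 m
L = sqrt(8 * 7040.5830 * 0.022599 / 130.0990)
L = 3.128 m


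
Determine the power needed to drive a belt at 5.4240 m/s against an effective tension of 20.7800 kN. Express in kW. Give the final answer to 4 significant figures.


P = Te * v = 20.7800 * 5.4240
P = 112.7 kW


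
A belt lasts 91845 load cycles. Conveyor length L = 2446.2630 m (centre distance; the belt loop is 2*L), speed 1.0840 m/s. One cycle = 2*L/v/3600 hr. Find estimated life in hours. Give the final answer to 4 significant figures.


cycle_time = 2 * 2446.2630 / 1.0840 / 3600 = 1.25372 hr
life = 91845 * 1.25372 = 115100 hours


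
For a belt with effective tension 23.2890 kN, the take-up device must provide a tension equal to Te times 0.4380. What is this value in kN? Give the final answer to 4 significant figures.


T_tu = 23.2890 * 0.4380
T_tu = 10.20 kN


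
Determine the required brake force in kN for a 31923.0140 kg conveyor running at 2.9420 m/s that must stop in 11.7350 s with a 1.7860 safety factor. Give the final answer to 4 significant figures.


F = 31923.0140 * 2.9420 / 11.7350 * 1.7860 / 1000
F = 14.29 kN


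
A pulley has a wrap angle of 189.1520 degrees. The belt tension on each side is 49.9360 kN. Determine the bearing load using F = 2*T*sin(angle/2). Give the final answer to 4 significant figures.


F = 2 * 49.9360 * sin(189.1520/2 deg)
F = 99.55 kN


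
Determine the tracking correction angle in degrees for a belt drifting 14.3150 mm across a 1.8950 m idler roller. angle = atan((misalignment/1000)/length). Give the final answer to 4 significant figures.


misalign_m = 14.3150 / 1000 = 0.014315 m
angle = atan(0.014315 / 1.8950)
angle = 0.4328 deg


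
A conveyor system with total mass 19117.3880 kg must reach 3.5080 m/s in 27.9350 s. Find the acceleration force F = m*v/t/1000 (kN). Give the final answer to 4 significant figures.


F = 19117.3880 * 3.5080 / 27.9350 / 1000
F = 2.401 kN


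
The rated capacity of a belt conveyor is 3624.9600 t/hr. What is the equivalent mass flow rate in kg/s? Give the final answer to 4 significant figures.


m_dot = 3624.9600 * 1000 / 3600
m_dot = 1007 kg/s


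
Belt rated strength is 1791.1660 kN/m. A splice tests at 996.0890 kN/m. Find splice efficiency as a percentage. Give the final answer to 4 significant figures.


Eff = 996.0890 / 1791.1660 * 100
Eff = 55.61 %


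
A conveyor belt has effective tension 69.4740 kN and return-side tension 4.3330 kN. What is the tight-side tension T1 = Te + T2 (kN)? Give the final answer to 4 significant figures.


T1 = Te + T2 = 69.4740 + 4.3330
T1 = 73.81 kN


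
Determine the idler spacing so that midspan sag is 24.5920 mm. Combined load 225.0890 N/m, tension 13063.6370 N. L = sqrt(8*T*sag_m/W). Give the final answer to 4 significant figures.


sag = 24.5920/1000 = 0.024592 m
L = sqrt(8 * 13063.6370 * 0.024592 / 225.0890)
L = 3.379 m


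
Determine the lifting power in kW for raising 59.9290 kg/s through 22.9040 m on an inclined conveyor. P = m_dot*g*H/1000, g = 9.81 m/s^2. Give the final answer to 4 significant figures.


P = 59.9290 * 9.81 * 22.9040 / 1000
P = 13.47 kW


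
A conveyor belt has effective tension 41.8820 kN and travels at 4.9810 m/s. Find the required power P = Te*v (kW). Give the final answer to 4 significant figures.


P = Te * v = 41.8820 * 4.9810
P = 208.6 kW


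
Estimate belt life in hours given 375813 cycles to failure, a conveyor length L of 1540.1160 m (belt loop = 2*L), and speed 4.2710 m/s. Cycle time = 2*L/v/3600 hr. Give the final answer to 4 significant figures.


cycle_time = 2 * 1540.1160 / 4.2710 / 3600 = 0.200332 hr
life = 375813 * 0.200332 = 75290 hours


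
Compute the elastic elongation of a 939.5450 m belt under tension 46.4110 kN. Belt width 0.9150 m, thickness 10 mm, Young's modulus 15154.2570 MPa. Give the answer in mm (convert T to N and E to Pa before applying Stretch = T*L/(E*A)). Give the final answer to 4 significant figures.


A = 0.9150 * 0.01 = 0.00915 m^2
Stretch = 46.4110*1000 * 939.5450 / (15154.2570e6 * 0.00915) * 1000
Stretch = 314.5 mm


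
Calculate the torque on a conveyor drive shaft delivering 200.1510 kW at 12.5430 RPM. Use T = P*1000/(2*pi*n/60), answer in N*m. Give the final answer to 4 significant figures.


omega = 2*pi*12.5430/60 = 1.3135 rad/s
T = 200.1510*1000 / 1.3135
T = 152400 N*m


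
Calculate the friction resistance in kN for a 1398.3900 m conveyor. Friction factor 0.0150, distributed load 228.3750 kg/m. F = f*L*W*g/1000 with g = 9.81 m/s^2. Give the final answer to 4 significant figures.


F = 0.0150 * 1398.3900 * 228.3750 * 9.81 / 1000
F = 46.99 kN


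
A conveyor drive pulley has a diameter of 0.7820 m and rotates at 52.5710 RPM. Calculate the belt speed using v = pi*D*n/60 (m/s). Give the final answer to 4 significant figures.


v = pi * 0.7820 * 52.5710 / 60
v = 2.153 m/s


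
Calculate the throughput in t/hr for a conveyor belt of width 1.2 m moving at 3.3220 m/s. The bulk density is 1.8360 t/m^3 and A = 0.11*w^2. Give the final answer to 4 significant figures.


A = 0.11 * 1.2^2 = 0.1584 m^2
C = 0.1584 * 3.3220 * 1.8360 * 3600
C = 3478 t/hr


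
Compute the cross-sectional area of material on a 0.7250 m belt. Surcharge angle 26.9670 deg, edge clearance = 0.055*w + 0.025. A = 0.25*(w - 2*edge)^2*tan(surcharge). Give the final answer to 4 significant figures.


edge = 0.055*0.7250 + 0.025 = 0.064875 m
ew = 0.7250 - 2*0.064875 = 0.59525 m
A = 0.25 * 0.59525^2 * tan(26.9670 deg)
A = 0.04507 m^2


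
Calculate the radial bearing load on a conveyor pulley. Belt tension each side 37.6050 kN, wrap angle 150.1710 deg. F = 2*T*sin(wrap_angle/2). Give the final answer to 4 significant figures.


F = 2 * 37.6050 * sin(150.1710/2 deg)
F = 72.68 kN


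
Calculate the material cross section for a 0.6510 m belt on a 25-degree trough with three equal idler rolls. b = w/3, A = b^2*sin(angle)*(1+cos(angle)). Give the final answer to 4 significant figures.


b = 0.6510/3 = 0.217 m
A = 0.217^2 * sin(25 deg) * (1 + cos(25 deg))
A = 0.03794 m^2


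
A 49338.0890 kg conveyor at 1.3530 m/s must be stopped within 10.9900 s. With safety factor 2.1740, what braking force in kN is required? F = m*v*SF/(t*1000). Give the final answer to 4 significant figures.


F = 49338.0890 * 1.3530 / 10.9900 * 2.1740 / 1000
F = 13.21 kN


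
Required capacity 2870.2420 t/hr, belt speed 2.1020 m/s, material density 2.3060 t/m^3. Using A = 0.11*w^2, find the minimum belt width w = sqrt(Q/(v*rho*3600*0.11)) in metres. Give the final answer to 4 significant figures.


A_req = 2870.2420 / (2.1020 * 2.3060 * 3600) = 0.164484 m^2
w = sqrt(0.164484 / 0.11)
w = 1.223 m


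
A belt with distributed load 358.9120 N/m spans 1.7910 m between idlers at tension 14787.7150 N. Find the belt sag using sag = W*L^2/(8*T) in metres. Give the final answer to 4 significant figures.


sag = 358.9120 * 1.7910^2 / (8 * 14787.7150)
sag = 0.009732 m


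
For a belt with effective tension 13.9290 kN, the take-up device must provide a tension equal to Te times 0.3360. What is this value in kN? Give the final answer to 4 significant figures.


T_tu = 13.9290 * 0.3360
T_tu = 4.680 kN


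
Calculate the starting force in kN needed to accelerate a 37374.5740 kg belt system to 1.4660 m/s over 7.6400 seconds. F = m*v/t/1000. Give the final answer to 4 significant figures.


F = 37374.5740 * 1.4660 / 7.6400 / 1000
F = 7.172 kN


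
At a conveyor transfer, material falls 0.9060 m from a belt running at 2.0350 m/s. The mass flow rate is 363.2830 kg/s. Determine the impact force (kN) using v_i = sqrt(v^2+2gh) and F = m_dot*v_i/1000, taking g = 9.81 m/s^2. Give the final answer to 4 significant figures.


v_i = sqrt(2.0350^2 + 2*9.81*0.9060) = 4.68155 m/s
F = 363.2830 * 4.68155 / 1000
F = 1.701 kN


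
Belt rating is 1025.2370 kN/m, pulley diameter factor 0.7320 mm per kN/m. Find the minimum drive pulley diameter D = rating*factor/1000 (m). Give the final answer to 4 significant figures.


D = 1025.2370 * 0.7320 / 1000
D = 0.7505 m


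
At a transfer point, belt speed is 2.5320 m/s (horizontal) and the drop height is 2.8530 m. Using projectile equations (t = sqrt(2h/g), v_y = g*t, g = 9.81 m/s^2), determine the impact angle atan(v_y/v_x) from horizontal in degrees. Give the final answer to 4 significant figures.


t = sqrt(2*2.8530/9.81) = 0.762661 s
v_y = 9.81 * 0.762661 = 7.4817 m/s
angle = atan(7.4817 / 2.5320) = 71.30 deg


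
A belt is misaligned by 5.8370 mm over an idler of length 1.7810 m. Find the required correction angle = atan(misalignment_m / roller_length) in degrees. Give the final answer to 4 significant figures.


misalign_m = 5.8370 / 1000 = 0.005837 m
angle = atan(0.005837 / 1.7810)
angle = 0.1878 deg


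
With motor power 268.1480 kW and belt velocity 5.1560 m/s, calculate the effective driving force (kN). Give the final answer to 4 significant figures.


Te = P / v = 268.1480 / 5.1560
Te = 52.01 kN


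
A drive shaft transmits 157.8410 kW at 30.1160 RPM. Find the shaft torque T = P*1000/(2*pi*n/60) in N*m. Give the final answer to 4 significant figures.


omega = 2*pi*30.1160/60 = 3.15374 rad/s
T = 157.8410*1000 / 3.15374
T = 50050 N*m


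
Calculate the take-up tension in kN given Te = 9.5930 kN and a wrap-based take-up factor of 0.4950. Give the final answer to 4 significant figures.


T_tu = 9.5930 * 0.4950
T_tu = 4.749 kN


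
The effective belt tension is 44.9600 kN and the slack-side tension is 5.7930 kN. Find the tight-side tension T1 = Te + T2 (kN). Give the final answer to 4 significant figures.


T1 = Te + T2 = 44.9600 + 5.7930
T1 = 50.75 kN


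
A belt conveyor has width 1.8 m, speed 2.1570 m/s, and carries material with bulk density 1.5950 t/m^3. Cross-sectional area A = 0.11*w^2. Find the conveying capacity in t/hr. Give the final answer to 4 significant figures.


A = 0.11 * 1.8^2 = 0.3564 m^2
C = 0.3564 * 2.1570 * 1.5950 * 3600
C = 4414 t/hr


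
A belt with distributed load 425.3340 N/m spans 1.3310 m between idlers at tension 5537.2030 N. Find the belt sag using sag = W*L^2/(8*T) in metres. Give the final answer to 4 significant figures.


sag = 425.3340 * 1.3310^2 / (8 * 5537.2030)
sag = 0.01701 m


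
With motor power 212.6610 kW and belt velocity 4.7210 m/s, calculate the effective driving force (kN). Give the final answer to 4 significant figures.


Te = P / v = 212.6610 / 4.7210
Te = 45.05 kN


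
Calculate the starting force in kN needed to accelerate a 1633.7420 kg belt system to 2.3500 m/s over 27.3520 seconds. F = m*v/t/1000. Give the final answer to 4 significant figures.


F = 1633.7420 * 2.3500 / 27.3520 / 1000
F = 0.1404 kN


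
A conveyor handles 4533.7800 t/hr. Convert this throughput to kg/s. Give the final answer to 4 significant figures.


m_dot = 4533.7800 * 1000 / 3600
m_dot = 1259 kg/s


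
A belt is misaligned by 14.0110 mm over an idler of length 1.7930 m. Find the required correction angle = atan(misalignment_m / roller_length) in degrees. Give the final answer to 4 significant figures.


misalign_m = 14.0110 / 1000 = 0.014011 m
angle = atan(0.014011 / 1.7930)
angle = 0.4477 deg


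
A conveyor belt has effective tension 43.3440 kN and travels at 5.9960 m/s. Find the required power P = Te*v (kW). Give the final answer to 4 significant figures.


P = Te * v = 43.3440 * 5.9960
P = 259.9 kW


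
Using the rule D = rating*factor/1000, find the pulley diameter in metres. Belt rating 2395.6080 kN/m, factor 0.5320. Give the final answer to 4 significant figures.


D = 2395.6080 * 0.5320 / 1000
D = 1.274 m


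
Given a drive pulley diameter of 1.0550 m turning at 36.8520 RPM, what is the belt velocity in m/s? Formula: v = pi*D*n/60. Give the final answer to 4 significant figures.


v = pi * 1.0550 * 36.8520 / 60
v = 2.036 m/s


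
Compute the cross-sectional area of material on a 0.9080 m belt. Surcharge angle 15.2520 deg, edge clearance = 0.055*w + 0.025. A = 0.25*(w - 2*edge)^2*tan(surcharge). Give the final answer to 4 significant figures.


edge = 0.055*0.9080 + 0.025 = 0.07494 m
ew = 0.9080 - 2*0.07494 = 0.75812 m
A = 0.25 * 0.75812^2 * tan(15.2520 deg)
A = 0.03918 m^2


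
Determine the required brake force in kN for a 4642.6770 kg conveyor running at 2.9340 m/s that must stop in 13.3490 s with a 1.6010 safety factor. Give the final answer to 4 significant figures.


F = 4642.6770 * 2.9340 / 13.3490 * 1.6010 / 1000
F = 1.634 kN


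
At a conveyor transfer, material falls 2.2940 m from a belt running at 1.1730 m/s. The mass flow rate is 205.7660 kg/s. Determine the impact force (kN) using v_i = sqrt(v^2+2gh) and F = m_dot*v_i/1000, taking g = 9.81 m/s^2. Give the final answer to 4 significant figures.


v_i = sqrt(1.1730^2 + 2*9.81*2.2940) = 6.8106 m/s
F = 205.7660 * 6.8106 / 1000
F = 1.401 kN


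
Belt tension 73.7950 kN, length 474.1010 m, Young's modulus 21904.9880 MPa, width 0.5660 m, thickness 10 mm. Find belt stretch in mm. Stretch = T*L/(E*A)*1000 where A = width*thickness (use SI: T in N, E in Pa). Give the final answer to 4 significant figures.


A = 0.5660 * 0.01 = 0.00566 m^2
Stretch = 73.7950*1000 * 474.1010 / (21904.9880e6 * 0.00566) * 1000
Stretch = 282.2 mm


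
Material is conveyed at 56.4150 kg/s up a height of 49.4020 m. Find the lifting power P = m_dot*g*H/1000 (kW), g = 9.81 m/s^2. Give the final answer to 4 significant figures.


P = 56.4150 * 9.81 * 49.4020 / 1000
P = 27.34 kW


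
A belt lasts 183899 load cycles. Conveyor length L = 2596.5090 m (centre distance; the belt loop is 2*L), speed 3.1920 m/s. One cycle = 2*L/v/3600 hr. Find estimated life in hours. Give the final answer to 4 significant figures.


cycle_time = 2 * 2596.5090 / 3.1920 / 3600 = 0.451913 hr
life = 183899 * 0.451913 = 83110 hours


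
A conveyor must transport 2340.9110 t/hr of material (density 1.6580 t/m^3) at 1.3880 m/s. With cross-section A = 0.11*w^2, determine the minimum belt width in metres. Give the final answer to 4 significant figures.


A_req = 2340.9110 / (1.3880 * 1.6580 * 3600) = 0.282559 m^2
w = sqrt(0.282559 / 0.11)
w = 1.603 m


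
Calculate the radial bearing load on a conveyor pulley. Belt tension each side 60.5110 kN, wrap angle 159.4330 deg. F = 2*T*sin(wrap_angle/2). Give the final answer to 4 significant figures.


F = 2 * 60.5110 * sin(159.4330/2 deg)
F = 119.1 kN


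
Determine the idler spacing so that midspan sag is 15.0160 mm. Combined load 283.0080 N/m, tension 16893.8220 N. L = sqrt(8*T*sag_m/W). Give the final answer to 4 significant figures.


sag = 15.0160/1000 = 0.015016 m
L = sqrt(8 * 16893.8220 * 0.015016 / 283.0080)
L = 2.678 m


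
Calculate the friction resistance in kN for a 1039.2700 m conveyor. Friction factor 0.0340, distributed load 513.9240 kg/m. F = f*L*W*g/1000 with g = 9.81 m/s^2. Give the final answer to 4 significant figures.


F = 0.0340 * 1039.2700 * 513.9240 * 9.81 / 1000
F = 178.1 kN


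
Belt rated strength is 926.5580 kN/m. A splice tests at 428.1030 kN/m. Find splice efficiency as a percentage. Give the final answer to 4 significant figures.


Eff = 428.1030 / 926.5580 * 100
Eff = 46.20 %


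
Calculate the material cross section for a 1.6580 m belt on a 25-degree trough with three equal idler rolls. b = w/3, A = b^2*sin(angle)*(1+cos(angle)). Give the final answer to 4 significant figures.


b = 1.6580/3 = 0.552667 m
A = 0.552667^2 * sin(25 deg) * (1 + cos(25 deg))
A = 0.2461 m^2


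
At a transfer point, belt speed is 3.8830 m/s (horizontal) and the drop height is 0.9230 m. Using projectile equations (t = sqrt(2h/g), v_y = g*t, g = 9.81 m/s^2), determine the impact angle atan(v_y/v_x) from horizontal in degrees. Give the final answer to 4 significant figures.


t = sqrt(2*0.9230/9.81) = 0.433792 s
v_y = 9.81 * 0.433792 = 4.2555 m/s
angle = atan(4.2555 / 3.8830) = 47.62 deg


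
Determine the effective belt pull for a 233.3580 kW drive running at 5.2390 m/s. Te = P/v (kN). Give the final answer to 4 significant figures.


Te = P / v = 233.3580 / 5.2390
Te = 44.54 kN


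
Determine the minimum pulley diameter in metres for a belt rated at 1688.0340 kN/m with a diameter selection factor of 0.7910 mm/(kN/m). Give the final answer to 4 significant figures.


D = 1688.0340 * 0.7910 / 1000
D = 1.335 m


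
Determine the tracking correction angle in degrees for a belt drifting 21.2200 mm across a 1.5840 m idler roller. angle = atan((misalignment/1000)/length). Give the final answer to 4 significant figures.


misalign_m = 21.2200 / 1000 = 0.021220 m
angle = atan(0.021220 / 1.5840)
angle = 0.7675 deg


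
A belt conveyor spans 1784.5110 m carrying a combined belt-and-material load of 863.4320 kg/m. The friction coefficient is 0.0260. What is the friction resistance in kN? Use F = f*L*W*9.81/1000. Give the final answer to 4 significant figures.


F = 0.0260 * 1784.5110 * 863.4320 * 9.81 / 1000
F = 393.0 kN


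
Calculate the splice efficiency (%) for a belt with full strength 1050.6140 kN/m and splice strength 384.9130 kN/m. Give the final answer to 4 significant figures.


Eff = 384.9130 / 1050.6140 * 100
Eff = 36.64 %


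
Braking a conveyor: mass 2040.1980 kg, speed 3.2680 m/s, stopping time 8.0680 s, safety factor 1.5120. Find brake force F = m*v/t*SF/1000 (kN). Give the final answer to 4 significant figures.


F = 2040.1980 * 3.2680 / 8.0680 * 1.5120 / 1000
F = 1.250 kN


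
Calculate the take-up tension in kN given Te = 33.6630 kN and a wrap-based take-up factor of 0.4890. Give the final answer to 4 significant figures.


T_tu = 33.6630 * 0.4890
T_tu = 16.46 kN


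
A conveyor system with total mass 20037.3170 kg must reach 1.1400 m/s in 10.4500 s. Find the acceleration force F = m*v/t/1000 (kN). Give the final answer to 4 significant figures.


F = 20037.3170 * 1.1400 / 10.4500 / 1000
F = 2.186 kN


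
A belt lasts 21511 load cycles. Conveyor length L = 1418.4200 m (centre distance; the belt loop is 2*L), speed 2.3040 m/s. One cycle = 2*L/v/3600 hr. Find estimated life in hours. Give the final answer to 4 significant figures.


cycle_time = 2 * 1418.4200 / 2.3040 / 3600 = 0.342019 hr
life = 21511 * 0.342019 = 7357 hours


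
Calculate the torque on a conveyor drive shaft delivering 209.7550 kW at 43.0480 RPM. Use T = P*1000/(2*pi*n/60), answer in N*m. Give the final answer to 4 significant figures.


omega = 2*pi*43.0480/60 = 4.50798 rad/s
T = 209.7550*1000 / 4.50798
T = 46530 N*m


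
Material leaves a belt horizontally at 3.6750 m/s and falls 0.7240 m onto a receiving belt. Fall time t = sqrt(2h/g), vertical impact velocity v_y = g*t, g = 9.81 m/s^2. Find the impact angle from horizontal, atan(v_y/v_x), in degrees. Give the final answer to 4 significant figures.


t = sqrt(2*0.7240/9.81) = 0.384193 s
v_y = 9.81 * 0.384193 = 3.76893 m/s
angle = atan(3.76893 / 3.6750) = 45.72 deg


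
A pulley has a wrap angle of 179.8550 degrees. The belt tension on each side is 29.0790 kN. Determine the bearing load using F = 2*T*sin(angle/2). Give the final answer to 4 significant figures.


F = 2 * 29.0790 * sin(179.8550/2 deg)
F = 58.16 kN


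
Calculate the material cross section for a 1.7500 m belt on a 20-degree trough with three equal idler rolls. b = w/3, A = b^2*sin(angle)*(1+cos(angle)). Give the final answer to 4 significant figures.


b = 1.7500/3 = 0.583333 m
A = 0.583333^2 * sin(20 deg) * (1 + cos(20 deg))
A = 0.2257 m^2


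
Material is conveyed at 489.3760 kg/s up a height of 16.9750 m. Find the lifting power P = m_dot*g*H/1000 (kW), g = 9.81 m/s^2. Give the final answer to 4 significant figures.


P = 489.3760 * 9.81 * 16.9750 / 1000
P = 81.49 kW


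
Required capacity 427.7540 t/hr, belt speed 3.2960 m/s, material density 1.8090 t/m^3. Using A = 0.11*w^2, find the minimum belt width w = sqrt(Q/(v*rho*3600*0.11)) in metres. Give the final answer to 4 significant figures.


A_req = 427.7540 / (3.2960 * 1.8090 * 3600) = 0.0199281 m^2
w = sqrt(0.0199281 / 0.11)
w = 0.4256 m


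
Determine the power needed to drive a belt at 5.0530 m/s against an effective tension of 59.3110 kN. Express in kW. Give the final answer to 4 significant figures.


P = Te * v = 59.3110 * 5.0530
P = 299.7 kW


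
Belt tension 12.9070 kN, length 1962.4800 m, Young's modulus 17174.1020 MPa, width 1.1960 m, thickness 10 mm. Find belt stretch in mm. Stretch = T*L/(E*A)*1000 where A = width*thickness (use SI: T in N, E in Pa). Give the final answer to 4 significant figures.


A = 1.1960 * 0.01 = 0.01196 m^2
Stretch = 12.9070*1000 * 1962.4800 / (17174.1020e6 * 0.01196) * 1000
Stretch = 123.3 mm


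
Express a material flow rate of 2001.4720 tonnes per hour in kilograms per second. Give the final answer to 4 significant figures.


m_dot = 2001.4720 * 1000 / 3600
m_dot = 556.0 kg/s


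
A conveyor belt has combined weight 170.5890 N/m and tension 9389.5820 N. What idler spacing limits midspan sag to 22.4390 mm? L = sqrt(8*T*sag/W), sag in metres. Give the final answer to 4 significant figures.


sag = 22.4390/1000 = 0.022439 m
L = sqrt(8 * 9389.5820 * 0.022439 / 170.5890)
L = 3.143 m


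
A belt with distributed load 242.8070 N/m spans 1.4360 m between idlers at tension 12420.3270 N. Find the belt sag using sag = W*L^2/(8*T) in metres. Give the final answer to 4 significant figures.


sag = 242.8070 * 1.4360^2 / (8 * 12420.3270)
sag = 0.005039 m


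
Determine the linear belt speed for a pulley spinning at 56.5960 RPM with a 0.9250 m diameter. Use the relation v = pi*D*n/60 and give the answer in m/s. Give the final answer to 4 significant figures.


v = pi * 0.9250 * 56.5960 / 60
v = 2.741 m/s


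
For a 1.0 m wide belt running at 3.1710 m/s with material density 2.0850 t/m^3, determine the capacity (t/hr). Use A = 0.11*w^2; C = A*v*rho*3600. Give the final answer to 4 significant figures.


A = 0.11 * 1.0^2 = 0.11 m^2
C = 0.11 * 3.1710 * 2.0850 * 3600
C = 2618 t/hr


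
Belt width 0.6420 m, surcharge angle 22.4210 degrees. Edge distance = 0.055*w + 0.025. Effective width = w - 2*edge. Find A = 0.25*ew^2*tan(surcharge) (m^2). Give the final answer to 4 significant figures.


edge = 0.055*0.6420 + 0.025 = 0.06031 m
ew = 0.6420 - 2*0.06031 = 0.52138 m
A = 0.25 * 0.52138^2 * tan(22.4210 deg)
A = 0.02804 m^2


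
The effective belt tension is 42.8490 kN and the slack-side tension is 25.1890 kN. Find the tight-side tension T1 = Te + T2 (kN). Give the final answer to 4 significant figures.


T1 = Te + T2 = 42.8490 + 25.1890
T1 = 68.04 kN


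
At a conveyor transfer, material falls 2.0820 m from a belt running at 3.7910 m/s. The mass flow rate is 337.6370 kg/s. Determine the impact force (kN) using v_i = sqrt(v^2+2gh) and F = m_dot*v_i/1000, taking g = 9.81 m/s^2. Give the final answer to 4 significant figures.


v_i = sqrt(3.7910^2 + 2*9.81*2.0820) = 7.43105 m/s
F = 337.6370 * 7.43105 / 1000
F = 2.509 kN


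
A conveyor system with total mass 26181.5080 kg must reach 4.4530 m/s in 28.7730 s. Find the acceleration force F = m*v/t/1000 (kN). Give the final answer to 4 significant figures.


F = 26181.5080 * 4.4530 / 28.7730 / 1000
F = 4.052 kN


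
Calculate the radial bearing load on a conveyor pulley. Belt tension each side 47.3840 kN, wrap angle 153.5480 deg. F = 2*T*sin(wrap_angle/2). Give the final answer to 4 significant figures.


F = 2 * 47.3840 * sin(153.5480/2 deg)
F = 92.25 kN


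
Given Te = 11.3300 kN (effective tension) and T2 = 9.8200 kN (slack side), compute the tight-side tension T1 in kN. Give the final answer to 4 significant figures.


T1 = Te + T2 = 11.3300 + 9.8200
T1 = 21.15 kN


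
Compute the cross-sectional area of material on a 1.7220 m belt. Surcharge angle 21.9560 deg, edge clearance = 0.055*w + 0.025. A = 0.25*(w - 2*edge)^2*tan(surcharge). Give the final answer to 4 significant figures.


edge = 0.055*1.7220 + 0.025 = 0.11971 m
ew = 1.7220 - 2*0.11971 = 1.48258 m
A = 0.25 * 1.48258^2 * tan(21.9560 deg)
A = 0.2215 m^2


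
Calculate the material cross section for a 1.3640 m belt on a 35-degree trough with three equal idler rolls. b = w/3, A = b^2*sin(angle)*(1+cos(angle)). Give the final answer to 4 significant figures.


b = 1.3640/3 = 0.454667 m
A = 0.454667^2 * sin(35 deg) * (1 + cos(35 deg))
A = 0.2157 m^2


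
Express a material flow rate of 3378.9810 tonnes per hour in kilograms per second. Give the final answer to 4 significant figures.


m_dot = 3378.9810 * 1000 / 3600
m_dot = 938.6 kg/s


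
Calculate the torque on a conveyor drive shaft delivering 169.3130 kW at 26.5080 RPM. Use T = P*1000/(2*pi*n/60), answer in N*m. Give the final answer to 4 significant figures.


omega = 2*pi*26.5080/60 = 2.77591 rad/s
T = 169.3130*1000 / 2.77591
T = 60990 N*m


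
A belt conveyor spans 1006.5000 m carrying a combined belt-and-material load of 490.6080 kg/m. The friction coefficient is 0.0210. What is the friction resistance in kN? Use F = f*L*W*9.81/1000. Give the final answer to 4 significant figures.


F = 0.0210 * 1006.5000 * 490.6080 * 9.81 / 1000
F = 101.7 kN


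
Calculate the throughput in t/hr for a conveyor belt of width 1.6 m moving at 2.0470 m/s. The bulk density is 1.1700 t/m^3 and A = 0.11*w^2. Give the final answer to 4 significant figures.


A = 0.11 * 1.6^2 = 0.2816 m^2
C = 0.2816 * 2.0470 * 1.1700 * 3600
C = 2428 t/hr


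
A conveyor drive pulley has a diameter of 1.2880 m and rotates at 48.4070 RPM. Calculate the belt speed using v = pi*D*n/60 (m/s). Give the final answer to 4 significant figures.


v = pi * 1.2880 * 48.4070 / 60
v = 3.265 m/s


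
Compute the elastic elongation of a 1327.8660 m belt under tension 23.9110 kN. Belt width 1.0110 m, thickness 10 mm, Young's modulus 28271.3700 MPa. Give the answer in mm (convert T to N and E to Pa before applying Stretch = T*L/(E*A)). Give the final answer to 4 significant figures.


A = 1.0110 * 0.01 = 0.01011 m^2
Stretch = 23.9110*1000 * 1327.8660 / (28271.3700e6 * 0.01011) * 1000
Stretch = 111.1 mm


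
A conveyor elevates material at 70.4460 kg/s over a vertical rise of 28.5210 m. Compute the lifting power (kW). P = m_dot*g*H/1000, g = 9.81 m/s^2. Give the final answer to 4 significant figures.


P = 70.4460 * 9.81 * 28.5210 / 1000
P = 19.71 kW


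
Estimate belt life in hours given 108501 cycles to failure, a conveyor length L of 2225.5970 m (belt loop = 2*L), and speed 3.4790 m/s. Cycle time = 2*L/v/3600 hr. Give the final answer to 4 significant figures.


cycle_time = 2 * 2225.5970 / 3.4790 / 3600 = 0.355402 hr
life = 108501 * 0.355402 = 38560 hours


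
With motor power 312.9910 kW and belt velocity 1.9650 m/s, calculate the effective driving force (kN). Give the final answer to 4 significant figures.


Te = P / v = 312.9910 / 1.9650
Te = 159.3 kN


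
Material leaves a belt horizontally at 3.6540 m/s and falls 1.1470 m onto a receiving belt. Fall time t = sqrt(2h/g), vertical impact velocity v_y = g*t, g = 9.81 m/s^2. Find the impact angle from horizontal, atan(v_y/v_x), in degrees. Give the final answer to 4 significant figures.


t = sqrt(2*1.1470/9.81) = 0.483573 s
v_y = 9.81 * 0.483573 = 4.74385 m/s
angle = atan(4.74385 / 3.6540) = 52.39 deg


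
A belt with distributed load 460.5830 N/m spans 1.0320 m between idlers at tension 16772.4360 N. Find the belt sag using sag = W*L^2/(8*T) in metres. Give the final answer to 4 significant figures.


sag = 460.5830 * 1.0320^2 / (8 * 16772.4360)
sag = 0.003656 m


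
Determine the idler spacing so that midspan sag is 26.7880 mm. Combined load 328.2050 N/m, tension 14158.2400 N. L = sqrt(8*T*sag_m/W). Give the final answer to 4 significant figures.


sag = 26.7880/1000 = 0.026788 m
L = sqrt(8 * 14158.2400 * 0.026788 / 328.2050)
L = 3.041 m


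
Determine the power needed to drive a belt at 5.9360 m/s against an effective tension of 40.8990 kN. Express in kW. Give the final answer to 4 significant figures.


P = Te * v = 40.8990 * 5.9360
P = 242.8 kW


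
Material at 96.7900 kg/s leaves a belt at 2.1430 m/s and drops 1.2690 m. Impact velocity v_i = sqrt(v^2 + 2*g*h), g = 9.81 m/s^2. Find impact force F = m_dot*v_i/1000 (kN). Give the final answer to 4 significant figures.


v_i = sqrt(2.1430^2 + 2*9.81*1.2690) = 5.43049 m/s
F = 96.7900 * 5.43049 / 1000
F = 0.5256 kN


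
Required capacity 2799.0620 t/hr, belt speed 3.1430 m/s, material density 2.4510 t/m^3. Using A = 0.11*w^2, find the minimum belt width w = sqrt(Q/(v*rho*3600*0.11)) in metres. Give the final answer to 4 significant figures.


A_req = 2799.0620 / (3.1430 * 2.4510 * 3600) = 0.10093 m^2
w = sqrt(0.10093 / 0.11)
w = 0.9579 m


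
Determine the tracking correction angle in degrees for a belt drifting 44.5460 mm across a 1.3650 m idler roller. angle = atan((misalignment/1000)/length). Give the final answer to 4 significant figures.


misalign_m = 44.5460 / 1000 = 0.044546 m
angle = atan(0.044546 / 1.3650)
angle = 1.869 deg


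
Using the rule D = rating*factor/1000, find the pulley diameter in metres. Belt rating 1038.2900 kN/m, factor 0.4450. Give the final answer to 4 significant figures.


D = 1038.2900 * 0.4450 / 1000
D = 0.4620 m


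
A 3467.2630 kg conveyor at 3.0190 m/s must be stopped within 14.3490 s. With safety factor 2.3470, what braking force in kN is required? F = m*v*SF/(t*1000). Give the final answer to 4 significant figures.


F = 3467.2630 * 3.0190 / 14.3490 * 2.3470 / 1000
F = 1.712 kN


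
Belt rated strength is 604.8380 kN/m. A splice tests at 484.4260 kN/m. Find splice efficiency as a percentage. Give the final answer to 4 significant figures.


Eff = 484.4260 / 604.8380 * 100
Eff = 80.09 %


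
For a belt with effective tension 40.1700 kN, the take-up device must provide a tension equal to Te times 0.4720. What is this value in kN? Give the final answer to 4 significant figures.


T_tu = 40.1700 * 0.4720
T_tu = 18.96 kN


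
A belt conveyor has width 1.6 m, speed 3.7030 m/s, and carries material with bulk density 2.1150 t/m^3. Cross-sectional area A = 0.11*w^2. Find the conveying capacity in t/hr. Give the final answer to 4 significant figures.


A = 0.11 * 1.6^2 = 0.2816 m^2
C = 0.2816 * 3.7030 * 2.1150 * 3600
C = 7940 t/hr


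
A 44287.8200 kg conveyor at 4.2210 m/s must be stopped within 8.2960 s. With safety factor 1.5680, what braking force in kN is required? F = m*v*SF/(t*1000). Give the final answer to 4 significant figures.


F = 44287.8200 * 4.2210 / 8.2960 * 1.5680 / 1000
F = 35.33 kN


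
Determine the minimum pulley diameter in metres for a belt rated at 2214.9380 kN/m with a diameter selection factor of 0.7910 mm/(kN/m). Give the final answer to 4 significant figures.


D = 2214.9380 * 0.7910 / 1000
D = 1.752 m


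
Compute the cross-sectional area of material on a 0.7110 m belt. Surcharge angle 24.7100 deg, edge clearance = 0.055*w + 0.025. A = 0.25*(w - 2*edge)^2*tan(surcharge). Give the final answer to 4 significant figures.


edge = 0.055*0.7110 + 0.025 = 0.064105 m
ew = 0.7110 - 2*0.064105 = 0.58279 m
A = 0.25 * 0.58279^2 * tan(24.7100 deg)
A = 0.03907 m^2


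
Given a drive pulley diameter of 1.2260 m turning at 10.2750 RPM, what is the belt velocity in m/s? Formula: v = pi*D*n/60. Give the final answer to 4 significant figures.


v = pi * 1.2260 * 10.2750 / 60
v = 0.6596 m/s


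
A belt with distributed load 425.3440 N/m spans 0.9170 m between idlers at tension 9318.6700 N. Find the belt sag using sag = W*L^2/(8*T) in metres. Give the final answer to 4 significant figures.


sag = 425.3440 * 0.9170^2 / (8 * 9318.6700)
sag = 0.004798 m


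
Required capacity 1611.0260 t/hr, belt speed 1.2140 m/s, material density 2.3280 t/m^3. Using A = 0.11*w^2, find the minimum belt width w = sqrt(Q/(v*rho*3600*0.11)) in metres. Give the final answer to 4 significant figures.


A_req = 1611.0260 / (1.2140 * 2.3280 * 3600) = 0.158343 m^2
w = sqrt(0.158343 / 0.11)
w = 1.200 m


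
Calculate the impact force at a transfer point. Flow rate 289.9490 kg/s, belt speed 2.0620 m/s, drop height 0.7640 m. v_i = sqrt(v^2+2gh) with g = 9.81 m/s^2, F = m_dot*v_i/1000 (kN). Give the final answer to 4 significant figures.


v_i = sqrt(2.0620^2 + 2*9.81*0.7640) = 4.38652 m/s
F = 289.9490 * 4.38652 / 1000
F = 1.272 kN


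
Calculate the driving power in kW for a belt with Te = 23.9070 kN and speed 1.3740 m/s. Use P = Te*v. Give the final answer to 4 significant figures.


P = Te * v = 23.9070 * 1.3740
P = 32.85 kW


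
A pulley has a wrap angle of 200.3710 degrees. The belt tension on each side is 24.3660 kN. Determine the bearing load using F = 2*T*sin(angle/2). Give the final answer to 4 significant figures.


F = 2 * 24.3660 * sin(200.3710/2 deg)
F = 47.96 kN


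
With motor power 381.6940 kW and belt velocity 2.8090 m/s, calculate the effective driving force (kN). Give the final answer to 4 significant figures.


Te = P / v = 381.6940 / 2.8090
Te = 135.9 kN


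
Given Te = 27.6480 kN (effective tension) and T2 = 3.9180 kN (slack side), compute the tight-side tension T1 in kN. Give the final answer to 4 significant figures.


T1 = Te + T2 = 27.6480 + 3.9180
T1 = 31.57 kN


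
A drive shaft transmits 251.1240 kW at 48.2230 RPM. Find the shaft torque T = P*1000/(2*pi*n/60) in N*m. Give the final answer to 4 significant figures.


omega = 2*pi*48.2230/60 = 5.0499 rad/s
T = 251.1240*1000 / 5.0499
T = 49730 N*m


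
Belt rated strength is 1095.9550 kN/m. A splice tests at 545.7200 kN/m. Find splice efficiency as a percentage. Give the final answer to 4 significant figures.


Eff = 545.7200 / 1095.9550 * 100
Eff = 49.79 %


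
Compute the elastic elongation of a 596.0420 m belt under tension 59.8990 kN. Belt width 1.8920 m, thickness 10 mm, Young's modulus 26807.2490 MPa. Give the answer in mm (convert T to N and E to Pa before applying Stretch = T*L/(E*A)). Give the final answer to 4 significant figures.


A = 1.8920 * 0.01 = 0.01892 m^2
Stretch = 59.8990*1000 * 596.0420 / (26807.2490e6 * 0.01892) * 1000
Stretch = 70.39 mm


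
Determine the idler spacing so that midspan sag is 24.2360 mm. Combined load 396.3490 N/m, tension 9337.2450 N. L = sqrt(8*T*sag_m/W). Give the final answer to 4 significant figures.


sag = 24.2360/1000 = 0.024236 m
L = sqrt(8 * 9337.2450 * 0.024236 / 396.3490)
L = 2.137 m


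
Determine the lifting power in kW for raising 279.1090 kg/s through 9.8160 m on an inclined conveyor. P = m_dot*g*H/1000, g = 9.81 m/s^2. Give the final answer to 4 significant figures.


P = 279.1090 * 9.81 * 9.8160 / 1000
P = 26.88 kW


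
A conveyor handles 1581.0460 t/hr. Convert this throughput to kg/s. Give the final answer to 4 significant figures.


m_dot = 1581.0460 * 1000 / 3600
m_dot = 439.2 kg/s


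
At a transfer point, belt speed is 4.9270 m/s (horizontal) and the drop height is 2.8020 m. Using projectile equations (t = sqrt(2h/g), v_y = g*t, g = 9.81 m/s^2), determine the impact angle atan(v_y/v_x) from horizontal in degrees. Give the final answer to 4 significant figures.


t = sqrt(2*2.8020/9.81) = 0.755813 s
v_y = 9.81 * 0.755813 = 7.41453 m/s
angle = atan(7.41453 / 4.9270) = 56.40 deg


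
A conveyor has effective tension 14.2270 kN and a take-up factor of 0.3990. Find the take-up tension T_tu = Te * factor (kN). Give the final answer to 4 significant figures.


T_tu = 14.2270 * 0.3990
T_tu = 5.677 kN


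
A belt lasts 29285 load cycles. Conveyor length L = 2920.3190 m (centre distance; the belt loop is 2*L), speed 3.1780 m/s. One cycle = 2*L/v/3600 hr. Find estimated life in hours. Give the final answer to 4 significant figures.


cycle_time = 2 * 2920.3190 / 3.1780 / 3600 = 0.51051 hr
life = 29285 * 0.51051 = 14950 hours


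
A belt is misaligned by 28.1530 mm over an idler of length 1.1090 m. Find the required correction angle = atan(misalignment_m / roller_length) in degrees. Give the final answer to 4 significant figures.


misalign_m = 28.1530 / 1000 = 0.028153 m
angle = atan(0.028153 / 1.1090)
angle = 1.454 deg


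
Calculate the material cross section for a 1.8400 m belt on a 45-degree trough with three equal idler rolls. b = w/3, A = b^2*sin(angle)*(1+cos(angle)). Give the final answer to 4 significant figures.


b = 1.8400/3 = 0.613333 m
A = 0.613333^2 * sin(45 deg) * (1 + cos(45 deg))
A = 0.4541 m^2


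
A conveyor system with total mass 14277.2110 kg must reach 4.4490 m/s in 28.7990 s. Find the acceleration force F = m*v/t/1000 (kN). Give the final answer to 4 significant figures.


F = 14277.2110 * 4.4490 / 28.7990 / 1000
F = 2.206 kN


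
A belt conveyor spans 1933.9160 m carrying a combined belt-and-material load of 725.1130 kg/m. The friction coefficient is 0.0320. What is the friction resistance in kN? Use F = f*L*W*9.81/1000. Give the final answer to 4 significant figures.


F = 0.0320 * 1933.9160 * 725.1130 * 9.81 / 1000
F = 440.2 kN


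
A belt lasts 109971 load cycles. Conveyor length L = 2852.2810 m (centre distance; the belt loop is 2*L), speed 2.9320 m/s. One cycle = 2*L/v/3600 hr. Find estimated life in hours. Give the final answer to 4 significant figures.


cycle_time = 2 * 2852.2810 / 2.9320 / 3600 = 0.54045 hr
life = 109971 * 0.54045 = 59430 hours


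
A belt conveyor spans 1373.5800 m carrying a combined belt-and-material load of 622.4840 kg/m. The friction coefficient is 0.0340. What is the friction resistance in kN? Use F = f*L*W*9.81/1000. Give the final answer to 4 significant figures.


F = 0.0340 * 1373.5800 * 622.4840 * 9.81 / 1000
F = 285.2 kN


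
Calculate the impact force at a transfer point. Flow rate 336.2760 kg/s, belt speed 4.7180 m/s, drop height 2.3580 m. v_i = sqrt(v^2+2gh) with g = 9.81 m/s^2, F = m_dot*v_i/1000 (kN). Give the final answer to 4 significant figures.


v_i = sqrt(4.7180^2 + 2*9.81*2.3580) = 8.27789 m/s
F = 336.2760 * 8.27789 / 1000
F = 2.784 kN


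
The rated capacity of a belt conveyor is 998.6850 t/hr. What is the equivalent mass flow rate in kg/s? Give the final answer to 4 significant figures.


m_dot = 998.6850 * 1000 / 3600
m_dot = 277.4 kg/s
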